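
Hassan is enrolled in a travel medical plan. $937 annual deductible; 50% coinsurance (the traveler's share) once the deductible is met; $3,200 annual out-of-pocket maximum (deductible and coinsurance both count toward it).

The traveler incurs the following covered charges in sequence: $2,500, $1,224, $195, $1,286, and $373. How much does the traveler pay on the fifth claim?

$129

#1 ($2,500): $937 finishes the deductible; $1,563 goes to coinsurance; coinsurance $1,563 × 50% = $781.50. Cost to traveler: $1,718.50. OOP to date $1,718.50.
#2 ($1,224): 50% coinsurance on $1,224 = $612. Cost to traveler: $612. OOP to date $2,330.50.
#3 ($195): deductible already satisfied, so traveler's share is 50% × $195 = $97.50. Traveler pays $97.50; OOP now $2,428.
#4 ($1,286): deductible met; 50% of $1,286 = $643. Traveler owes $643 (running OOP $3,071).
#5 ($373): deductible met; 50% of $373 = $186.50. OOP would hit $3,257.50 > $3,200, so the cap limits the traveler to $3,200 − $3,071 = $129.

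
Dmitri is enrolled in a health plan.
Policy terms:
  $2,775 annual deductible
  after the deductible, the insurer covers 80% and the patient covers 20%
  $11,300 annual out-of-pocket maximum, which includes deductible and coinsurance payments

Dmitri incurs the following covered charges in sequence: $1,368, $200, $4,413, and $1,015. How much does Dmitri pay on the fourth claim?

Claim 1 — $1,368: entire amount goes to the deductible. Patient pays $1,368; OOP now $1,368.
Claim 2 — $200: entire amount goes to the deductible. Patient owes $200 (running OOP $1,568).
Claim 3 — $4,413: deductible takes $1,207, $3,206 remains; patient's 20% is $641.20. Patient owes $1,848.20 (running OOP $3,416.20).
Claim 4 — $1,015: deductible met; 20% of $1,015 = $203. Patient owes $203 (running OOP $3,619.20).

$203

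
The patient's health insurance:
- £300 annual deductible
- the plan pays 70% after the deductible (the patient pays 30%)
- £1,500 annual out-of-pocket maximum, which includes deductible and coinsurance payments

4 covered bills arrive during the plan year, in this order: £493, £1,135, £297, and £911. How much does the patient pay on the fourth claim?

Claim 1 — £493: deductible takes £300, £193 remains; coinsurance £193 × 30% = £57.90. Patient owes £357.90 (running OOP £357.90).
Claim 2 — £1,135: 30% coinsurance on £1,135 = £340.50. Patient pays £340.50; OOP now £698.40.
Claim 3 — £297: deductible met; 30% of £297 = £89.10. Cost to patient: £89.10. OOP to date £787.50.
Claim 4 — £911: deductible already satisfied, so patient's share is 30% × £911 = £273.30. Patient owes £273.30 (running OOP £1,060.80).

£273.30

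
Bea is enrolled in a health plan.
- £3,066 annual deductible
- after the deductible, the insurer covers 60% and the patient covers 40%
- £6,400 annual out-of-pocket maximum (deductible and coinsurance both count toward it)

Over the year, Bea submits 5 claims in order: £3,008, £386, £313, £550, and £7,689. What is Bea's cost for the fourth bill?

£220

Claim 1 (£3,008): all of it applies to the deductible. Cost to patient: £3,008. OOP to date £3,008.
Claim 2 (£386): £58 to deductible, leaving £328; patient's 40% is £131.20. Patient owes £189.20 (running OOP £3,197.20).
Claim 3 (£313): deductible already satisfied, so patient's share is 40% × £313 = £125.20. Cost to patient: £125.20. OOP to date £3,322.40.
Claim 4 (£550): deductible already satisfied, so patient's share is 40% × £550 = £220. Patient pays £220; OOP now £3,542.40.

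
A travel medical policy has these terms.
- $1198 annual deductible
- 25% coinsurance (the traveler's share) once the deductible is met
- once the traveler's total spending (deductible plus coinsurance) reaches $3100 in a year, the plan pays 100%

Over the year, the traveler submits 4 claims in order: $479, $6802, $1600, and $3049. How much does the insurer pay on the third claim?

$1218.75

Claim 1 — $479: all of it applies to the deductible. Cost to traveler: $479. OOP to date $479. Plan pays $479 − $479 = $0.
Claim 2 — $6802: $719 finishes the deductible; $6083 goes to coinsurance; coinsurance $6083 × 25% = $1520.75. Traveler pays $2239.75; OOP now $2718.75. Insurer: $6802 − $2239.75 = $4562.25.
Claim 3 — $1600: 25% coinsurance on $1600 = $400. That would push OOP to $3118.75, over the $3100 cap, so traveler pays $3100 − $2718.75 = $381.25. Plan pays $1600 − $381.25 = $1218.75.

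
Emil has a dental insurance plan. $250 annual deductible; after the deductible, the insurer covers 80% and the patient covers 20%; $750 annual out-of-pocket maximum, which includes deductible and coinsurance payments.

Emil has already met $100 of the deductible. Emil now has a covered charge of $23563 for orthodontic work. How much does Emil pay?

Remaining deductible: $250 − $100 = $150.
The remaining $23413 (= $23563 − $150) moves to coinsurance.
Patient's 20% share of $23413 is $4682.60.
Patient responsibility before any cap: $150 + $4682.60 = $4832.60.
Adding $4832.60 to the $100 already spent would give $4932.60, which exceeds the $750 cap; the patient pays just $750 − $100 = $650.

$650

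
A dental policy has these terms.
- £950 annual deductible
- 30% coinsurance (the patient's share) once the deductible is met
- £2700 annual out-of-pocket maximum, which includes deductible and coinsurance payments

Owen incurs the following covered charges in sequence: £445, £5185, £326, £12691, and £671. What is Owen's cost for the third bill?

Claim 1 (£445): entire amount goes to the deductible. Patient owes £445 (running OOP £445).
Claim 2 (£5185): £505 to deductible, leaving £4680; patient's 30% is £1404. Cost to patient: £1909. OOP to date £2354.
Claim 3 (£326): deductible met; 30% of £326 = £97.80. Cost to patient: £97.80. OOP to date £2451.80.

£97.80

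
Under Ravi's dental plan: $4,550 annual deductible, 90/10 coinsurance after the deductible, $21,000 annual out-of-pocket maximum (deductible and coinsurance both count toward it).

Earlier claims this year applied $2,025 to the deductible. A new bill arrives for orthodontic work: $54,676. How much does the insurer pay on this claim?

Deductible still to meet: $4,550 − $2,025 = $2,525.
The remaining $52,151 (= $54,676 − $2,525) moves to coinsurance.
Patient's 10% share of $52,151 is $5,215.10.
That puts the patient's cost at $2,525 + $5,215.10 = $7,740.10 before any cap.
Year-to-date out-of-pocket becomes $2,025 + $7,740.10 = $9,765.10, still under the $21,000 maximum, so no cap applies.
The insurer covers the remainder: $54,676 − $7,740.10 = $46,935.90.

$46,935.90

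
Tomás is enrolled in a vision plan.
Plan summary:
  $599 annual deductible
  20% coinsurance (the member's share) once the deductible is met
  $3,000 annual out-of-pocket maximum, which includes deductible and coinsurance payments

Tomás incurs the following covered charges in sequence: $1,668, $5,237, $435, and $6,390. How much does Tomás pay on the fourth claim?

Claim 1 — $1,668: deductible takes $599, $1,069 remains; member's 20% is $213.80. Cost to member: $812.80. OOP to date $812.80.
Claim 2 — $5,237: 20% coinsurance on $5,237 = $1,047.40. Member pays $1,047.40; OOP now $1,860.20.
Claim 3 — $435: 20% coinsurance on $435 = $87. Member pays $87; OOP now $1,947.20.
Claim 4 — $6,390: 20% coinsurance on $6,390 = $1,278. OOP would hit $3,225.20 > $3,000, so the cap limits the member to $3,000 − $1,947.20 = $1,052.80.

$1,052.80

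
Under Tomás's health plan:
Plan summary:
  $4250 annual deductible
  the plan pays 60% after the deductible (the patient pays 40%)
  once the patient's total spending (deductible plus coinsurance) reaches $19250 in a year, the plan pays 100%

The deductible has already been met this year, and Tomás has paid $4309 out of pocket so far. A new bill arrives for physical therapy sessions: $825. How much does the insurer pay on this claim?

$495

With the deductible met, the entire $825 is subject to coinsurance.
Coinsurance: $825 × 40% = $330.
Cumulative spending $4309 + $330 = $4639 stays under the $19250 maximum.
The plan picks up $825 − $330 = $495.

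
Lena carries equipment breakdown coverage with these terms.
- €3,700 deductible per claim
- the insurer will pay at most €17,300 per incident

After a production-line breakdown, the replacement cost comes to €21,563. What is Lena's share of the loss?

Less the €3,700 deductible: €21,563 − €3,700 = €17,863.
The €17,300 per-incident cap binds; insurer pays €17,300.
The business owner bears the rest of the original loss: €21,563 − €17,300 = €4,263.

€4,263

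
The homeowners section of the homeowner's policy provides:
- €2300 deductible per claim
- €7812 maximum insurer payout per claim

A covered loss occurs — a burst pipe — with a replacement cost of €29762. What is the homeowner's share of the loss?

€21950

After the deductible, €29762 − €2300 = €27462 remains.
€27462 exceeds the €7812 limit, so the insurer pays the limit: €7812.
Out of pocket: €29762 − €7812 = €21950.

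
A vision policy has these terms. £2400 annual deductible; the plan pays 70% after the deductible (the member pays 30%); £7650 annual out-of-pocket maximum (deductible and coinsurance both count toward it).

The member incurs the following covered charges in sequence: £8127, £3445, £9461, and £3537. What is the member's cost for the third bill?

Bill 1, £8127: £2400 to deductible, leaving £5727; coinsurance £5727 × 30% = £1718.10. Cost to member: £4118.10. OOP to date £4118.10.
Bill 2, £3445: deductible met; 30% of £3445 = £1033.50. Member pays £1033.50; OOP now £5151.60.
Bill 3, £9461: 30% coinsurance on £9461 = £2838.30. OOP would hit £7989.90 > £7650, so the cap limits the member to £7650 − £5151.60 = £2498.40.

£2498.40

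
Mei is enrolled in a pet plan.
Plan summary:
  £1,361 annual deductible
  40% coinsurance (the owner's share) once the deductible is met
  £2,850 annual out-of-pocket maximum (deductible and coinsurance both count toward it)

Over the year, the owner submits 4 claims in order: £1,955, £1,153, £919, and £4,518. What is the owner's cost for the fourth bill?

Bill 1, £1,955: £1,361 to deductible, leaving £594; owner's 40% is £237.60. Cost to owner: £1,598.60. OOP to date £1,598.60.
Bill 2, £1,153: 40% coinsurance on £1,153 = £461.20. Cost to owner: £461.20. OOP to date £2,059.80.
Bill 3, £919: 40% coinsurance on £919 = £367.60. Owner pays £367.60; OOP now £2,427.40.
Bill 4, £4,518: deductible already satisfied, so owner's share is 40% × £4,518 = £1,807.20. OOP would hit £4,234.60 > £2,850, so the cap limits the owner to £2,850 − £2,427.40 = £422.60.

£422.60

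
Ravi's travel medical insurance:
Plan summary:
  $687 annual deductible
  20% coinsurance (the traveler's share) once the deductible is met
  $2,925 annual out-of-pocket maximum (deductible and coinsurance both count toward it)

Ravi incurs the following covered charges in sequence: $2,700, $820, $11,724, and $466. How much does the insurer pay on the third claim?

$10,052.60

Claim 1 — $2,700: $687 to deductible, leaving $2,013; traveler's 20% is $402.60. Cost to traveler: $1,089.60. OOP to date $1,089.60. Insurer: $2,700 − $1,089.60 = $1,610.40.
Claim 2 — $820: deductible already satisfied, so traveler's share is 20% × $820 = $164. Cost to traveler: $164. OOP to date $1,253.60. Insurer: $820 − $164 = $656.
Claim 3 — $11,724: 20% coinsurance on $11,724 = $2,344.80. OOP would hit $3,598.40 > $2,925, so the cap limits the traveler to $2,925 − $1,253.60 = $1,671.40. Insurer: $11,724 − $1,671.40 = $10,052.60.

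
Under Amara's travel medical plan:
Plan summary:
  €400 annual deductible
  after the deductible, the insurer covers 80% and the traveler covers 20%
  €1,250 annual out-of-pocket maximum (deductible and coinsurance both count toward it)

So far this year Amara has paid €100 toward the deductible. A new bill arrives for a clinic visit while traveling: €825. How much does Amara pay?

€405

€100 of the €400 deductible is already met, leaving €300.
The remaining €525 (= €825 − €300) moves to coinsurance.
Traveler's 20% share of €525 is €105.
Traveler responsibility before any cap: €300 + €105 = €405.
Total out-of-pocket so far would be €100 + €405 = €505, below the €1,250 cap — no reduction.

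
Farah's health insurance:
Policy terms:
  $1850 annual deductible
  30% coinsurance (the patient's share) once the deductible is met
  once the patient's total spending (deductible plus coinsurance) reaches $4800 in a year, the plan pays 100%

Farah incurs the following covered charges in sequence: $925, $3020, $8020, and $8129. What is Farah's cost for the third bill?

$2321.50

Claim 1 ($925): all of it applies to the deductible. Patient owes $925 (running OOP $925).
Claim 2 ($3020): $925 to deductible, leaving $2095; coinsurance $2095 × 30% = $628.50. Cost to patient: $1553.50. OOP to date $2478.50.
Claim 3 ($8020): 30% coinsurance on $8020 = $2406. Adding that to $2478.50 gives $4884.50, past the $4800 cap; patient pays only $4800 − $2478.50 = $2321.50.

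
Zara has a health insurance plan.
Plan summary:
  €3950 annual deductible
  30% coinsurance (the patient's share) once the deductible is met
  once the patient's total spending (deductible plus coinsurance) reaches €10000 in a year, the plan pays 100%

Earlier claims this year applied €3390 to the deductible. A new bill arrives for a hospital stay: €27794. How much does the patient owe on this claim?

€3390 of the €3950 deductible is already met, leaving €560.
After the €560 deductible portion, €27794 − €560 = €27234 is subject to coinsurance.
Patient's 30% share of €27234 is €8170.20.
That puts the patient's cost at €560 + €8170.20 = €8730.20 before any cap.
Year-to-date out-of-pocket would reach €3390 + €8730.20 = €12120.20, above the €10000 maximum, so the patient pays only €10000 − €3390 = €6610.

€6610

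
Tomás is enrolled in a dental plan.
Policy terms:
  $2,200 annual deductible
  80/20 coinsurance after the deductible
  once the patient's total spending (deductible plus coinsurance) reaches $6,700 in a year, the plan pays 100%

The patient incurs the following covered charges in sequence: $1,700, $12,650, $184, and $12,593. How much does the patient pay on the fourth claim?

$2,033.20

Bill 1, $1,700: fully absorbed by the deductible. Patient owes $1,700 (running OOP $1,700).
Bill 2, $12,650: $500 finishes the deductible; $12,150 goes to coinsurance; patient's 20% is $2,430. Cost to patient: $2,930. OOP to date $4,630.
Bill 3, $184: 20% coinsurance on $184 = $36.80. Patient owes $36.80 (running OOP $4,666.80).
Bill 4, $12,593: deductible met; 20% of $12,593 = $2,518.60. That would push OOP to $7,185.40, over the $6,700 cap, so patient pays $6,700 − $4,666.80 = $2,033.20.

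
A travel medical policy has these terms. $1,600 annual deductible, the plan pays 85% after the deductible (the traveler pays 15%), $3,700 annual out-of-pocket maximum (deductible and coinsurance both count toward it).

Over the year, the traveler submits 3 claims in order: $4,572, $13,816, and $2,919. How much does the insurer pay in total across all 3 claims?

$17,607

#1 ($4,572): $1,600 finishes the deductible; $2,972 goes to coinsurance; 15% of $2,972 = $445.80. Traveler owes $2,045.80 (running OOP $2,045.80). Plan pays $4,572 − $2,045.80 = $2,526.20.
#2 ($13,816): 15% coinsurance on $13,816 = $2,072.40. OOP would hit $4,118.20 > $3,700, so the cap limits the traveler to $3,700 − $2,045.80 = $1,654.20. Insurer: $13,816 − $1,654.20 = $12,161.80.
#3 ($2,919): 15% coinsurance on $2,919 = $437.85. OOP would hit $4,137.85 > $3,700, so the cap limits the traveler to $3,700 − $3,700 = $0. Insurer: $2,919 − $0 = $2,919.
Insurer total: $2,526.20 + $12,161.80 + $2,919 = $17,607.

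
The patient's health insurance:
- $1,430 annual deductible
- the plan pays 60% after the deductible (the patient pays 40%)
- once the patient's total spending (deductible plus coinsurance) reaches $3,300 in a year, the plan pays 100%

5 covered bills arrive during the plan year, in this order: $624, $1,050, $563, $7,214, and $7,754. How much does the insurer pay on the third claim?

$337.80

#1 ($624): all of it applies to the deductible. Patient pays $624; OOP now $624. Insurer: $624 − $624 = $0.
#2 ($1,050): $806 finishes the deductible; $244 goes to coinsurance; patient's 40% is $97.60. Patient owes $903.60 (running OOP $1,527.60). Plan pays $1,050 − $903.60 = $146.40.
#3 ($563): 40% coinsurance on $563 = $225.20. Patient owes $225.20 (running OOP $1,752.80). Plan pays $563 − $225.20 = $337.80.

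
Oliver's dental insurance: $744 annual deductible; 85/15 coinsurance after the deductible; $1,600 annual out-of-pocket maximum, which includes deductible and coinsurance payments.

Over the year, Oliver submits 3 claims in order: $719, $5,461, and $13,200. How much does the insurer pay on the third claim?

$13,159.40

Bill 1, $719: all of it applies to the deductible. Cost to patient: $719. OOP to date $719. Insurer: $719 − $719 = $0.
Bill 2, $5,461: $25 finishes the deductible; $5,436 goes to coinsurance; 15% of $5,436 = $815.40. Patient pays $840.40; OOP now $1,559.40. Plan pays $5,461 − $840.40 = $4,620.60.
Bill 3, $13,200: deductible already satisfied, so patient's share is 15% × $13,200 = $1,980. Adding that to $1,559.40 gives $3,539.40, past the $1,600 cap; patient pays only $1,600 − $1,559.40 = $40.60. Plan pays $13,200 − $40.60 = $13,159.40.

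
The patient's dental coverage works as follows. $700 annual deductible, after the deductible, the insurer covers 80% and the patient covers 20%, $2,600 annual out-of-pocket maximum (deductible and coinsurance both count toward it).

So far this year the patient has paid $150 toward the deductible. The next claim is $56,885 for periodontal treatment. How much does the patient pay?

$2,450

Remaining deductible: $700 − $150 = $550.
The remaining $56,335 (= $56,885 − $550) moves to coinsurance.
Coinsurance: $56,335 × 20% = $11,267.
So the patient owes $550 + $11,267 = $11,817 before any cap.
Adding $11,817 to the $150 already spent would give $11,967, which exceeds the $2,600 cap; the patient pays just $2,600 − $150 = $2,450.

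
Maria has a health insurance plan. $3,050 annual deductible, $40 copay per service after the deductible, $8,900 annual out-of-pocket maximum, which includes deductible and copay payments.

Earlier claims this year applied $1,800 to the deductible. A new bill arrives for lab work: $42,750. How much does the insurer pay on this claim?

$1,800 of the $3,050 deductible is already met, leaving $1,250.
After the $1,250 deductible portion, $42,750 − $1,250 = $41,500 is subject to the copay.
Copay on this service: $40.
That puts the patient's cost at $1,250 + $40 = $1,290 before any cap.
Total out-of-pocket so far would be $1,800 + $1,290 = $3,090, below the $8,900 cap — no reduction.
The plan picks up $42,750 − $1,290 = $41,460.

$41,460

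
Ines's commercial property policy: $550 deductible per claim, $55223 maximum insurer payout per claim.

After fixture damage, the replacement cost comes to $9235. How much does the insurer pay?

$8685

Less the $550 deductible: $9235 − $550 = $8685.
$8685 is within the $55223 limit, so the insurer pays $8685.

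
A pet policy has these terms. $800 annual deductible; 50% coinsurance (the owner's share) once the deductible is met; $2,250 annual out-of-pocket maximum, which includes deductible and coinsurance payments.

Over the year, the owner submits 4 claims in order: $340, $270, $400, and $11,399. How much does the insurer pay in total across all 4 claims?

$10,159

#1 ($340): all of it applies to the deductible. Owner pays $340; OOP now $340. Insurer: $340 − $340 = $0.
#2 ($270): all of it applies to the deductible. Owner pays $270; OOP now $610. Plan pays $270 − $270 = $0.
#3 ($400): $190 to deductible, leaving $210; owner's 50% is $105. Owner pays $295; OOP now $905. Plan pays $400 − $295 = $105.
#4 ($11,399): deductible met; 50% of $11,399 = $5,699.50. Adding that to $905 gives $6,604.50, past the $2,250 cap; owner pays only $2,250 − $905 = $1,345. Plan pays $11,399 − $1,345 = $10,054.
Insurer total = bills − owner's total = $12,409 − $2,250 = $10,159.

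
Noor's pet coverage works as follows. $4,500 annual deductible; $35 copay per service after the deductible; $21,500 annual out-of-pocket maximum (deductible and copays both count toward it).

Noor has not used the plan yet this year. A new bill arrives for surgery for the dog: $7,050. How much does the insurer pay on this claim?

$2,515

Deductible not yet touched, so the first $4,500 of the bill goes to the deductible.
After the $4,500 deductible portion, $7,050 − $4,500 = $2,550 is subject to the copay.
Copay on this service: $35.
That puts the owner's cost at $4,500 + $35 = $4,535 before any cap.
Total out-of-pocket so far would be $0 + $4,535 = $4,535, below the $21,500 cap — no reduction.
The insurer covers the remainder: $7,050 − $4,535 = $2,515.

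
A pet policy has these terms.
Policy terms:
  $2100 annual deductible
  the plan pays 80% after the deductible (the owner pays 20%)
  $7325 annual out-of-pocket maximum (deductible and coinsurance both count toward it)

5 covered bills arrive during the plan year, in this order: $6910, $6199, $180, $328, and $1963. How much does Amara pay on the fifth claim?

#1 ($6910): $2100 to deductible, leaving $4810; coinsurance $4810 × 20% = $962. Owner pays $3062; OOP now $3062.
#2 ($6199): deductible met; 20% of $6199 = $1239.80. Owner pays $1239.80; OOP now $4301.80.
#3 ($180): deductible met; 20% of $180 = $36. Owner owes $36 (running OOP $4337.80).
#4 ($328): deductible met; 20% of $328 = $65.60. Owner owes $65.60 (running OOP $4403.40).
#5 ($1963): deductible already satisfied, so owner's share is 20% × $1963 = $392.60. Owner pays $392.60; OOP now $4796.

$392.60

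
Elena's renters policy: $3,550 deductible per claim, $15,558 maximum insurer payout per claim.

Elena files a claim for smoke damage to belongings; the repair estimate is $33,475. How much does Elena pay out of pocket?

$17,917

Subtract the deductible: $33,475 − $3,550 = $29,925.
$29,925 exceeds the $15,558 limit, so the insurer pays the limit: $15,558.
Tenant's share is the uncovered remainder: $33,475 − $15,558 = $17,917.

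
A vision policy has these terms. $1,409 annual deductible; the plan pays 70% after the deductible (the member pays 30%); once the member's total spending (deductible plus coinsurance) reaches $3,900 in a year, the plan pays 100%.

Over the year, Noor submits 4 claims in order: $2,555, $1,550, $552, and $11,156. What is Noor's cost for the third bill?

#1 ($2,555): deductible takes $1,409, $1,146 remains; 30% of $1,146 = $343.80. Member pays $1,752.80; OOP now $1,752.80.
#2 ($1,550): deductible met; 30% of $1,550 = $465. Member owes $465 (running OOP $2,217.80).
#3 ($552): deductible already satisfied, so member's share is 30% × $552 = $165.60. Cost to member: $165.60. OOP to date $2,383.40.

$165.60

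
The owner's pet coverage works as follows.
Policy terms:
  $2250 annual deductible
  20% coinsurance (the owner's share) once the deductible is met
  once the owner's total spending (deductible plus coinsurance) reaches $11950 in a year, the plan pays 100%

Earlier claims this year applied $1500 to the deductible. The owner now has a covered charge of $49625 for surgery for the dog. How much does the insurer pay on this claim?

Deductible still to meet: $2250 − $1500 = $750.
The remaining $48875 (= $49625 − $750) moves to coinsurance.
20% of $48875 = $9775 falls to the owner.
So the owner owes $750 + $9775 = $10525 before any cap.
Year-to-date out-of-pocket would reach $1500 + $10525 = $12025, above the $11950 maximum, so the owner pays only $11950 − $1500 = $10450.
The insurer covers the remainder: $49625 − $10450 = $39175.

$39175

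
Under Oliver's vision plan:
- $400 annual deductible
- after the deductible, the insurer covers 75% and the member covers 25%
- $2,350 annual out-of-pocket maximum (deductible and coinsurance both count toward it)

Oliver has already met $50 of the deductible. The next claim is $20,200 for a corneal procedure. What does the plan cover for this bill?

$17,900

Deductible still to meet: $400 − $50 = $350.
After the $350 deductible portion, $20,200 − $350 = $19,850 is subject to coinsurance.
Coinsurance: $19,850 × 25% = $4,962.50.
Member responsibility before any cap: $350 + $4,962.50 = $5,312.50.
Adding $5,312.50 to the $50 already spent would give $5,362.50, which exceeds the $2,350 cap; the member pays just $2,350 − $50 = $2,300.
The insurer covers the remainder: $20,200 − $2,300 = $17,900.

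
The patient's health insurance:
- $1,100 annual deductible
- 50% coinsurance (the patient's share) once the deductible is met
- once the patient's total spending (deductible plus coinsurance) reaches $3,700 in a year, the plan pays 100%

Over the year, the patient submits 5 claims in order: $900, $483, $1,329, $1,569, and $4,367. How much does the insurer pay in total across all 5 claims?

#1 ($900): fully absorbed by the deductible. Patient pays $900; OOP now $900. Insurer: $900 − $900 = $0.
#2 ($483): $200 finishes the deductible; $283 goes to coinsurance; patient's 50% is $141.50. Cost to patient: $341.50. OOP to date $1,241.50. Plan pays $483 − $341.50 = $141.50.
#3 ($1,329): 50% coinsurance on $1,329 = $664.50. Patient owes $664.50 (running OOP $1,906). Insurer: $1,329 − $664.50 = $664.50.
#4 ($1,569): deductible met; 50% of $1,569 = $784.50. Patient owes $784.50 (running OOP $2,690.50). Insurer: $1,569 − $784.50 = $784.50.
#5 ($4,367): deductible met; 50% of $4,367 = $2,183.50. OOP would hit $4,874 > $3,700, so the cap limits the patient to $3,700 − $2,690.50 = $1,009.50. Insurer: $4,367 − $1,009.50 = $3,357.50.
Insurer total = bills − patient's total = $8,648 − $3,700 = $4,948.

$4,948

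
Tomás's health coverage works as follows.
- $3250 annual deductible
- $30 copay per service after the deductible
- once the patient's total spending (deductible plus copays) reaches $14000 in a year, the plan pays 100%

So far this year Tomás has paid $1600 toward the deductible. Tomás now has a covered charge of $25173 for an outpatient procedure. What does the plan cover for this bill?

$1600 of the $3250 deductible is already met, leaving $1650.
After the $1650 deductible portion, $25173 − $1650 = $23523 is subject to the copay.
Copay on this service: $30.
Patient responsibility before any cap: $1650 + $30 = $1680.
Cumulative spending $1600 + $1680 = $3280 stays under the $14000 maximum.
The insurer covers the remainder: $25173 − $1680 = $23493.

$23493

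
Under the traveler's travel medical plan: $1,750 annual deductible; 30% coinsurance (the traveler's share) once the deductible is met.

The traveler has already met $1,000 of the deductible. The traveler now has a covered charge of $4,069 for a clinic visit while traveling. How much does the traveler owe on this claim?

Deductible still to meet: $1,750 − $1,000 = $750.
The remaining $3,319 (= $4,069 − $750) moves to coinsurance.
Traveler's 30% share of $3,319 is $995.70.
So the traveler owes $750 + $995.70 = $1,745.70.

$1,745.70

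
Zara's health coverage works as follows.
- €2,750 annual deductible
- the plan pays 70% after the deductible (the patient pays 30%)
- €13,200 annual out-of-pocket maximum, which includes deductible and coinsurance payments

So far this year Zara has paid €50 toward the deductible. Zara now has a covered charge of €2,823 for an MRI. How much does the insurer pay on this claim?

€50 of the €2,750 deductible is already met, leaving €2,700.
The remaining €123 (= €2,823 − €2,700) moves to coinsurance.
Patient's 30% share of €123 is €36.90.
So the patient owes €2,700 + €36.90 = €2,736.90 before any cap.
Cumulative spending €50 + €2,736.90 = €2,786.90 stays under the €13,200 maximum.
The insurer covers the remainder: €2,823 − €2,736.90 = €86.10.

€86.10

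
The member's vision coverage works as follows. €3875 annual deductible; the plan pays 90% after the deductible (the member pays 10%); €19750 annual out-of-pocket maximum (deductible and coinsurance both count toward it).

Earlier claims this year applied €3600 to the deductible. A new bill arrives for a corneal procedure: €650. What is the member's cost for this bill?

€3600 of the €3875 deductible is already met, leaving €275.
That leaves €650 − €275 = €375 for coinsurance.
Member's 10% share of €375 is €37.50.
That puts the member's cost at €275 + €37.50 = €312.50 before any cap.
Year-to-date out-of-pocket becomes €3600 + €312.50 = €3912.50, still under the €19750 maximum, so no cap applies.

€312.50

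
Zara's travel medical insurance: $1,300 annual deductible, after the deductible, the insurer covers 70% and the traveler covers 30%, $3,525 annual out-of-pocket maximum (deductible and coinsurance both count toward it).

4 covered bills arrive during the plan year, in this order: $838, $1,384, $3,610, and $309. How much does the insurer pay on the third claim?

$2,527

Bill 1, $838: entire amount goes to the deductible. Cost to traveler: $838. OOP to date $838. Insurer: $838 − $838 = $0.
Bill 2, $1,384: $462 to deductible, leaving $922; 30% of $922 = $276.60. Traveler pays $738.60; OOP now $1,576.60. Insurer: $1,384 − $738.60 = $645.40.
Bill 3, $3,610: deductible already satisfied, so traveler's share is 30% × $3,610 = $1,083. Traveler pays $1,083; OOP now $2,659.60. Plan pays $3,610 − $1,083 = $2,527.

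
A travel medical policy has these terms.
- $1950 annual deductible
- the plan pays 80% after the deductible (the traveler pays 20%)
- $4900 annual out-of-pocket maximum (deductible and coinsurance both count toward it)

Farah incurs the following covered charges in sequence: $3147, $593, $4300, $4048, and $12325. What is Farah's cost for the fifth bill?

Claim 1 ($3147): deductible takes $1950, $1197 remains; 20% of $1197 = $239.40. Traveler pays $2189.40; OOP now $2189.40.
Claim 2 ($593): deductible met; 20% of $593 = $118.60. Traveler pays $118.60; OOP now $2308.
Claim 3 ($4300): 20% coinsurance on $4300 = $860. Traveler owes $860 (running OOP $3168).
Claim 4 ($4048): deductible met; 20% of $4048 = $809.60. Traveler owes $809.60 (running OOP $3977.60).
Claim 5 ($12325): deductible met; 20% of $12325 = $2465. Adding that to $3977.60 gives $6442.60, past the $4900 cap; traveler pays only $4900 − $3977.60 = $922.40.

$922.40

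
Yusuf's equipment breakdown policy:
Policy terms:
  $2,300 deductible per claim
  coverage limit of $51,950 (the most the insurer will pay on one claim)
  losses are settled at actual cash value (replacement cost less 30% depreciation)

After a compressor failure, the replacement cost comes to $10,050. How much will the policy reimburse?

$4,735

Actual cash value after 30% depreciation: $10,050 × 70% = $7,035.
Less the $2,300 deductible: $7,035 − $2,300 = $4,735.
$4,735 is within the $51,950 limit, so the insurer pays $4,735.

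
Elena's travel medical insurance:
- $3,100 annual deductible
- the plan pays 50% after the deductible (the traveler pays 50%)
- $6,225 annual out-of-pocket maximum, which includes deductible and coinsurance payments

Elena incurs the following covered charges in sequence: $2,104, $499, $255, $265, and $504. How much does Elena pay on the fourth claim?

$253.50

Claim 1 ($2,104): entire amount goes to the deductible. Traveler pays $2,104; OOP now $2,104.
Claim 2 ($499): all of it applies to the deductible. Cost to traveler: $499. OOP to date $2,603.
Claim 3 ($255): all of it applies to the deductible. Cost to traveler: $255. OOP to date $2,858.
Claim 4 ($265): deductible takes $242, $23 remains; traveler's 50% is $11.50. Traveler owes $253.50 (running OOP $3,111.50).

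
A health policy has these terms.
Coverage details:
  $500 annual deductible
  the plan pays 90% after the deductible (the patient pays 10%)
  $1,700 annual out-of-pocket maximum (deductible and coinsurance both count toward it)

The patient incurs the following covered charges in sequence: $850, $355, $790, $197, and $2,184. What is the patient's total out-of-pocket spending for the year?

Claim 1 ($850): $500 to deductible, leaving $350; coinsurance $350 × 10% = $35. Patient owes $535 (running OOP $535).
Claim 2 ($355): deductible already satisfied, so patient's share is 10% × $355 = $35.50. Cost to patient: $35.50. OOP to date $570.50.
Claim 3 ($790): 10% coinsurance on $790 = $79. Cost to patient: $79. OOP to date $649.50.
Claim 4 ($197): 10% coinsurance on $197 = $19.70. Patient pays $19.70; OOP now $669.20.
Claim 5 ($2,184): deductible already satisfied, so patient's share is 10% × $2,184 = $218.40. Cost to patient: $218.40. OOP to date $887.60.
Total paid by the patient: $535 + $35.50 + $79 + $19.70 + $218.40 = $887.60.

$887.60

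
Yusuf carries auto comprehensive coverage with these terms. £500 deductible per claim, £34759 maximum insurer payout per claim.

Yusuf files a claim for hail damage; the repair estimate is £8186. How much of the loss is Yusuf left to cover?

£500

After the deductible, £8186 − £500 = £7686 remains.
That's under the £34759 cap, so the insurer reimburses the full £7686.
Policyholder's share is the uncovered remainder: £8186 − £7686 = £500.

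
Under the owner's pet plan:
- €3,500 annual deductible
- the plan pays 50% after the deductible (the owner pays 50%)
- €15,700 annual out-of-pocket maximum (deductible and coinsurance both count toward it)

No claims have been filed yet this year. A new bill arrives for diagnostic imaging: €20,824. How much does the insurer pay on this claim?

Nothing has been paid toward the €3,500 deductible, so the first €3,500 of this charge is applied there.
After the €3,500 deductible portion, €20,824 − €3,500 = €17,324 is subject to coinsurance.
Coinsurance: €17,324 × 50% = €8,662.
That puts the owner's cost at €3,500 + €8,662 = €12,162 before any cap.
Total out-of-pocket so far would be €0 + €12,162 = €12,162, below the €15,700 cap — no reduction.
The insurer covers the remainder: €20,824 − €12,162 = €8,662.

€8,662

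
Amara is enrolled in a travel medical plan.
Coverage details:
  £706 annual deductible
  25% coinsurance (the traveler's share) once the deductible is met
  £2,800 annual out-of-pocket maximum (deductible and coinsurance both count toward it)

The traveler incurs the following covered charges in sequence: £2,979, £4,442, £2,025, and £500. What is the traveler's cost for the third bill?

#1 (£2,979): £706 to deductible, leaving £2,273; traveler's 25% is £568.25. Traveler pays £1,274.25; OOP now £1,274.25.
#2 (£4,442): deductible met; 25% of £4,442 = £1,110.50. Traveler owes £1,110.50 (running OOP £2,384.75).
#3 (£2,025): deductible already satisfied, so traveler's share is 25% × £2,025 = £506.25. That would push OOP to £2,891, over the £2,800 cap, so traveler pays £2,800 − £2,384.75 = £415.25.

£415.25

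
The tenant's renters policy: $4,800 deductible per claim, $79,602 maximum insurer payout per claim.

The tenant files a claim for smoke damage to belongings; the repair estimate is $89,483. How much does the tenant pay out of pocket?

After the deductible, $89,483 − $4,800 = $84,683 remains.
$84,683 exceeds the $79,602 limit, so the insurer pays the limit: $79,602.
Tenant's share is the uncovered remainder: $89,483 − $79,602 = $9,881.

$9,881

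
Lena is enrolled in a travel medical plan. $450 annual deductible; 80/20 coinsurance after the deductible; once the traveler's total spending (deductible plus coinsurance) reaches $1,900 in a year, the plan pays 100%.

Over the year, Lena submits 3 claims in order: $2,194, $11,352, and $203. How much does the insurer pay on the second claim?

$10,250.80

#1 ($2,194): $450 finishes the deductible; $1,744 goes to coinsurance; traveler's 20% is $348.80. Traveler pays $798.80; OOP now $798.80. Insurer: $2,194 − $798.80 = $1,395.20.
#2 ($11,352): deductible met; 20% of $11,352 = $2,270.40. OOP would hit $3,069.20 > $1,900, so the cap limits the traveler to $1,900 − $798.80 = $1,101.20. Plan pays $11,352 − $1,101.20 = $10,250.80.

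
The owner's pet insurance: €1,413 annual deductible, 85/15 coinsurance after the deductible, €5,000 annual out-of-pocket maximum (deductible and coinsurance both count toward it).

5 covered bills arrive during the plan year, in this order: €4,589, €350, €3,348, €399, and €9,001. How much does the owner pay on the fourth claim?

€59.85

Claim 1 (€4,589): €1,413 finishes the deductible; €3,176 goes to coinsurance; 15% of €3,176 = €476.40. Owner owes €1,889.40 (running OOP €1,889.40).
Claim 2 (€350): deductible met; 15% of €350 = €52.50. Cost to owner: €52.50. OOP to date €1,941.90.
Claim 3 (€3,348): deductible met; 15% of €3,348 = €502.20. Owner pays €502.20; OOP now €2,444.10.
Claim 4 (€399): deductible met; 15% of €399 = €59.85. Owner owes €59.85 (running OOP €2,503.95).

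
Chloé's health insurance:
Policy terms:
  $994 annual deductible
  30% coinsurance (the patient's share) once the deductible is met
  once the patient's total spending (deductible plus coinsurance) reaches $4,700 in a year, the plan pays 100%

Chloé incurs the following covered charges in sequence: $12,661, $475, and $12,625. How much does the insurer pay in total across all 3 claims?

$21,061

Bill 1, $12,661: $994 to deductible, leaving $11,667; coinsurance $11,667 × 30% = $3,500.10. Patient pays $4,494.10; OOP now $4,494.10. Insurer: $12,661 − $4,494.10 = $8,166.90.
Bill 2, $475: deductible met; 30% of $475 = $142.50. Cost to patient: $142.50. OOP to date $4,636.60. Insurer: $475 − $142.50 = $332.50.
Bill 3, $12,625: deductible met; 30% of $12,625 = $3,787.50. OOP would hit $8,424.10 > $4,700, so the cap limits the patient to $4,700 − $4,636.60 = $63.40. Insurer: $12,625 − $63.40 = $12,561.60.
Insurer total: $8,166.90 + $332.50 + $12,561.60 = $21,061.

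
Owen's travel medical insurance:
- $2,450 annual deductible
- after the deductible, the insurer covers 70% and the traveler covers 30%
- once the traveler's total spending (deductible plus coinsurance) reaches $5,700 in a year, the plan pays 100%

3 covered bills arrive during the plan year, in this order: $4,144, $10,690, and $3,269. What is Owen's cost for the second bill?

$2,741.80

#1 ($4,144): deductible takes $2,450, $1,694 remains; traveler's 30% is $508.20. Traveler owes $2,958.20 (running OOP $2,958.20).
#2 ($10,690): 30% coinsurance on $10,690 = $3,207. Adding that to $2,958.20 gives $6,165.20, past the $5,700 cap; traveler pays only $5,700 − $2,958.20 = $2,741.80.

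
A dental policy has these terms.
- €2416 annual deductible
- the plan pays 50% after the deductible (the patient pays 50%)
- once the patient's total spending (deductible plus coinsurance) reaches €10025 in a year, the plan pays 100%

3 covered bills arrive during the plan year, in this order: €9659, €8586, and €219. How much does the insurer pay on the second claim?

Bill 1, €9659: €2416 to deductible, leaving €7243; coinsurance €7243 × 50% = €3621.50. Patient pays €6037.50; OOP now €6037.50. Insurer: €9659 − €6037.50 = €3621.50.
Bill 2, €8586: 50% coinsurance on €8586 = €4293. Adding that to €6037.50 gives €10330.50, past the €10025 cap; patient pays only €10025 − €6037.50 = €3987.50. Plan pays €8586 − €3987.50 = €4598.50.

€4598.50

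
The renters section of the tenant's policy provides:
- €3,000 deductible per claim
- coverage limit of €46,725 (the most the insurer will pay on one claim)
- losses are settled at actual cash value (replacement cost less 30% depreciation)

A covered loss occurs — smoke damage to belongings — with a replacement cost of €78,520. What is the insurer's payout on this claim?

€46,725

Actual cash value after 30% depreciation: €78,520 × 70% = €54,964.
Subtract the deductible: €54,964 − €3,000 = €51,964.
€51,964 exceeds the €46,725 limit, so the insurer pays the limit: €46,725.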